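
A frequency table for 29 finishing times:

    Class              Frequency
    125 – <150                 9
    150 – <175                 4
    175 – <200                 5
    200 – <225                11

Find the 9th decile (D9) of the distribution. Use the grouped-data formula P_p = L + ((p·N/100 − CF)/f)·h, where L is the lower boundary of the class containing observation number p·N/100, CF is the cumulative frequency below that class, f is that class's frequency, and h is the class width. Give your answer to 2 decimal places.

218.41

N = 29; target position k = 90/100 · 29 = 26.1.
Cumulative frequencies: 9, 13, 18, 29.
Observation 26.1 falls in the class 200 – <225.
L = 200, CF = 18, f = 11, h = 25.
P90 = 200 + ((26.1 − 18)/11)·25 = 200 + 18.4091 = 218.409.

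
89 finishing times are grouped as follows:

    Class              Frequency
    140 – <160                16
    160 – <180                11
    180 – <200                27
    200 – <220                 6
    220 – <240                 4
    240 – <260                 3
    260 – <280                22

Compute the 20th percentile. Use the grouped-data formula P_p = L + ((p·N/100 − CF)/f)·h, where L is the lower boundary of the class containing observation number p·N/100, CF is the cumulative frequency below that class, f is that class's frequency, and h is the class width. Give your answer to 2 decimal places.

163.27

N = 89; target position k = 20/100 · 89 = 17.8.
Cumulative frequencies: 16, 27, 54, 60, 64, 67, 89.
Observation 17.8 falls in the class 160 – <180.
L = 160, CF = 16, f = 11, h = 20.
P20 = 160 + ((17.8 − 16)/11)·20 = 160 + 3.27273 = 163.273.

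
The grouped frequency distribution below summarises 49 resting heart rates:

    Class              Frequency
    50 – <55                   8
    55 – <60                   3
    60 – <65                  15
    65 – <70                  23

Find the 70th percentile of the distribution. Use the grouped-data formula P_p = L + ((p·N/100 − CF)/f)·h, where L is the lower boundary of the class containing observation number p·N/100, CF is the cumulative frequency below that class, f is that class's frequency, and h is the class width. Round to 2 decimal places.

66.80

N = 49; target position k = 70/100 · 49 = 34.3.
Cumulative frequencies: 8, 11, 26, 49.
Observation 34.3 falls in the class 65 – <70.
L = 65, CF = 26, f = 23, h = 5.
P70 = 65 + ((34.3 − 26)/23)·5 = 65 + 1.80435 = 66.8043.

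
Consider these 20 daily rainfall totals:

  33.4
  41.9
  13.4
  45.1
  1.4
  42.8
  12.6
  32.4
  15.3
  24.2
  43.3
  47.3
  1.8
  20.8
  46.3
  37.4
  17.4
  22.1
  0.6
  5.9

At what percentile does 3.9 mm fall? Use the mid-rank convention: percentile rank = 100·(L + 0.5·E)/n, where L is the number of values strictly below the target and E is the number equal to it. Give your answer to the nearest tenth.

Sorted: 0.6, 1.4, 1.8, 5.9, 12.6, 13.4, 15.3, 17.4, 20.8, 22.1, 24.2, 32.4, 33.4, 37.4, 41.9, 42.8, 43.3, 45.1, 46.3, 47.3.
Count below 3.9: L = 3; count equal: E = 0; n = 20.
Percentile rank = 100·(3 + 0.5·0)/20 = 100·3/20 = 15.

15.0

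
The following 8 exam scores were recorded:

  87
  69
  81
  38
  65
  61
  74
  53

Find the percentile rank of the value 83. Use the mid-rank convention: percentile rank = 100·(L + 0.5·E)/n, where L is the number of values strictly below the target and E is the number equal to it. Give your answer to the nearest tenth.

87.5

Sorted: 38, 53, 61, 65, 69, 74, 81, 87.
Count below 83: L = 7; count equal: E = 0; n = 8.
Percentile rank = 100·(7 + 0.5·0)/8 = 100·7/8 = 87.5.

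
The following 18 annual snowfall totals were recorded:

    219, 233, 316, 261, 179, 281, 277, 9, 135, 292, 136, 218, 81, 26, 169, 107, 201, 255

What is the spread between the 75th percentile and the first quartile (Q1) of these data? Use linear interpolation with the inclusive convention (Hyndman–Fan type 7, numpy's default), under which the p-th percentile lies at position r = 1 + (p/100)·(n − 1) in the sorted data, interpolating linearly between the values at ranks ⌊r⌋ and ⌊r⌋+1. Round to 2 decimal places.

124.25

Sorted: 9, 26, 81, 107, 135, 136, 169, 179, 201, 218, 219, 233, 255, 261, 277, 281, 292, 316.
n = 18.
P25: r = 5.25; ranks 5–6 are 135, 136; interpolating gives 135.25.
P75: r = 13.75; ranks 13–14 are 255, 261; interpolating gives 259.5.
Difference: 259.5 − 135.25 = 124.25.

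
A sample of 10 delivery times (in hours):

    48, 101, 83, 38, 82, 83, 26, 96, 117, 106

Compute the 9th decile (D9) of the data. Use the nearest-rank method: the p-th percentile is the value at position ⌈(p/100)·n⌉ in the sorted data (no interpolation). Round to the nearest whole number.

106

Sorted: 26, 38, 48, 82, 83, 83, 96, 101, 106, 117.
n = 10.
Position = ⌈90/100 · 10⌉ = ⌈9⌉ = 9.
The value at rank 9 is 106.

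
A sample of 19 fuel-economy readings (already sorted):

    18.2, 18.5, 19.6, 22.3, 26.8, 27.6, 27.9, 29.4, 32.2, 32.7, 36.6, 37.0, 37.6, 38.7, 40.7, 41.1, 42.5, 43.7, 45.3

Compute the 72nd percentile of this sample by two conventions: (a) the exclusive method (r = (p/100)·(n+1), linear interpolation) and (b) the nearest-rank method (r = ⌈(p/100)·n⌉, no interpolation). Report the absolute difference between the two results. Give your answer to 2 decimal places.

n = 19.
(a) r = 14.4; between ranks 14 (38.7) and 15 (40.7): 39.5.
(b) the nearest-rank method: rank 14 → 38.7.
|39.5 − 38.7| = 0.8.

0.80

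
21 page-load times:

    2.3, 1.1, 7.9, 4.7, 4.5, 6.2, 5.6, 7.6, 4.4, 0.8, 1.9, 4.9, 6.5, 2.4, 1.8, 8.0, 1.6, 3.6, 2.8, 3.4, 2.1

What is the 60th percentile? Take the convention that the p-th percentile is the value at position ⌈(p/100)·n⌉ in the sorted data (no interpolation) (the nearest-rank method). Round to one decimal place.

Sorted: 0.8, 1.1, 1.6, 1.8, 1.9, 2.1, 2.3, 2.4, 2.8, 3.4, 3.6, 4.4, 4.5, 4.7, 4.9, 5.6, 6.2, 6.5, 7.6, 7.9, 8.0.
n = 21.
Position = ⌈60/100 · 21⌉ = ⌈12.6⌉ = 13.
The value at rank 13 is 4.5.

4.5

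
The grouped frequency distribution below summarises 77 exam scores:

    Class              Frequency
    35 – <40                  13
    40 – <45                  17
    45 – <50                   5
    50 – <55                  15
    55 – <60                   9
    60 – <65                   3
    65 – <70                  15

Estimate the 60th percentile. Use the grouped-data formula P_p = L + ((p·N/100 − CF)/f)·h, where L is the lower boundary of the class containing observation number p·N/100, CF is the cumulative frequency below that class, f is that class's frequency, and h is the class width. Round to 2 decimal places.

53.73

N = 77; target position k = 60/100 · 77 = 46.2.
Cumulative frequencies: 13, 30, 35, 50, 59, 62, 77.
Observation 46.2 falls in the class 50 – <55.
L = 50, CF = 35, f = 15, h = 5.
P60 = 50 + ((46.2 − 35)/15)·5 = 50 + 3.73333 = 53.7333.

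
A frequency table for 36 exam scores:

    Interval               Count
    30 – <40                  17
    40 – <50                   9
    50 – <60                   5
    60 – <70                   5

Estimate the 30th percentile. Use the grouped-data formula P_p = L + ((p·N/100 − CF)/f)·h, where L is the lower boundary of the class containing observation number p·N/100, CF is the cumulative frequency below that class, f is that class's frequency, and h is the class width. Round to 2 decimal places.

36.35

N = 36; target position k = 30/100 · 36 = 10.8.
Cumulative frequencies: 17, 26, 31, 36.
Observation 10.8 falls in the class 30 – <40.
L = 30, CF = 0, f = 17, h = 10.
P30 = 30 + ((10.8 − 0)/17)·10 = 30 + 6.35294 = 36.3529.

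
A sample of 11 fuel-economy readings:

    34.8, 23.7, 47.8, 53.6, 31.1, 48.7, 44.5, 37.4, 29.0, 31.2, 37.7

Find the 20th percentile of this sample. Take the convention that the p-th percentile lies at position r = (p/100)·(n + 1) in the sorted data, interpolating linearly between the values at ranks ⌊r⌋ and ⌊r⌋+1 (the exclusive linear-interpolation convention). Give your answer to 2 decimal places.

29.84

Sorted: 23.7, 29.0, 31.1, 31.2, 34.8, 37.4, 37.7, 44.5, 47.8, 48.7, 53.6.
n = 11.
r = (20/100)·(11 + 1) = 2.4.
Rank 2 is 29.0 and rank 3 is 31.1.
Interpolate: 29.0 + 0.4·(31.1 − 29.0) = 29.0 + 0.4·2.1 = 29.84.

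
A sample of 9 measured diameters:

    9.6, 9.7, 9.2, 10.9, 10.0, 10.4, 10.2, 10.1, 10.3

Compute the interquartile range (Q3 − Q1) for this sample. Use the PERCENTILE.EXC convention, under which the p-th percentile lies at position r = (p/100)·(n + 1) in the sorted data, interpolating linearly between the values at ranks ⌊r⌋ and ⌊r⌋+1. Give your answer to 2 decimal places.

0.70

Sorted: 9.2, 9.6, 9.7, 10.0, 10.1, 10.2, 10.3, 10.4, 10.9.
n = 9.
P25: r = 2.5; ranks 2–3 are 9.6, 9.7; interpolating gives 9.65.
P75: r = 7.5; ranks 7–8 are 10.3, 10.4; interpolating gives 10.35.
Difference: 10.35 − 9.65 = 0.7.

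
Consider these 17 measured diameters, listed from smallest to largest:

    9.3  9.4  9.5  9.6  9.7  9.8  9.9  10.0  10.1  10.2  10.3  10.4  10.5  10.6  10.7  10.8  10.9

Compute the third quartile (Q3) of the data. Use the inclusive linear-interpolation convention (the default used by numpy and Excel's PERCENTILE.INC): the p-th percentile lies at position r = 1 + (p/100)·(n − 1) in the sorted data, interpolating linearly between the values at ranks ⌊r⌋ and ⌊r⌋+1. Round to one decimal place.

10.5

n = 17.
r = 1 + (75/100)·(17 − 1) = 1 + 12 = 13.
r is an integer, so P75 is the value at rank 13: 10.5.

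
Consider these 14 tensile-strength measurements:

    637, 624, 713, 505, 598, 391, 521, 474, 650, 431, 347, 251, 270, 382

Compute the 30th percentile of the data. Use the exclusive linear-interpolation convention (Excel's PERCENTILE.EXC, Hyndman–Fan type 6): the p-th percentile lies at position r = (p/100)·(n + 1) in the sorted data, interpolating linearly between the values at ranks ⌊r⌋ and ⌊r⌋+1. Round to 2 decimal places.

Sorted: 251, 270, 347, 382, 391, 431, 474, 505, 521, 598, 624, 637, 650, 713.
n = 14.
r = (30/100)·(14 + 1) = 4.5.
Rank 4 is 382 and rank 5 is 391.
Interpolate: 382 + 0.5·(391 − 382) = 382 + 0.5·9 = 386.5.

386.50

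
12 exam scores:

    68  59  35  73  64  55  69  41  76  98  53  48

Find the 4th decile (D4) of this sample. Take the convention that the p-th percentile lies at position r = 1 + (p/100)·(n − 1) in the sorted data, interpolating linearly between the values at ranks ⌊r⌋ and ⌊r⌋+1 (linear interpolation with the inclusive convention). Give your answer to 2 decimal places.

Sorted: 35, 41, 48, 53, 55, 59, 64, 68, 69, 73, 76, 98.
n = 12.
r = 1 + (40/100)·(12 − 1) = 1 + 4.4 = 5.4.
Rank 5 is 55 and rank 6 is 59.
Interpolate: 55 + 0.4·(59 − 55) = 55 + 0.4·4 = 56.6.

56.60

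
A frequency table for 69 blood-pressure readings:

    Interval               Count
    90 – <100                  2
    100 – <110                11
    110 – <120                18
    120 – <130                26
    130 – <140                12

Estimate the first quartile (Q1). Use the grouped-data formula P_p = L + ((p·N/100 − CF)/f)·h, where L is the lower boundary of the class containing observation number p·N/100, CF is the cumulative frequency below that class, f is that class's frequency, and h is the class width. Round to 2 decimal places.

N = 69; target position k = 25/100 · 69 = 17.25.
Cumulative frequencies: 2, 13, 31, 57, 69.
Observation 17.25 falls in the class 110 – <120.
L = 110, CF = 13, f = 18, h = 10.
P25 = 110 + ((17.25 − 13)/18)·10 = 110 + 2.36111 = 112.361.

112.36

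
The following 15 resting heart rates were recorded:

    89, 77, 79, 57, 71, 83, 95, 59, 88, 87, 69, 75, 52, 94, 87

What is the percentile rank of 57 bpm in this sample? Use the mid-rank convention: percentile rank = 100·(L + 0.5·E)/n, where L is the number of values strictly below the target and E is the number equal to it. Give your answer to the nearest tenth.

Sorted: 52, 57, 59, 69, 71, 75, 77, 79, 83, 87, 87, 88, 89, 94, 95.
Count below 57: L = 1; count equal: E = 1; n = 15.
Percentile rank = 100·(1 + 0.5·1)/15 = 100·1.5/15 = 10.

10.0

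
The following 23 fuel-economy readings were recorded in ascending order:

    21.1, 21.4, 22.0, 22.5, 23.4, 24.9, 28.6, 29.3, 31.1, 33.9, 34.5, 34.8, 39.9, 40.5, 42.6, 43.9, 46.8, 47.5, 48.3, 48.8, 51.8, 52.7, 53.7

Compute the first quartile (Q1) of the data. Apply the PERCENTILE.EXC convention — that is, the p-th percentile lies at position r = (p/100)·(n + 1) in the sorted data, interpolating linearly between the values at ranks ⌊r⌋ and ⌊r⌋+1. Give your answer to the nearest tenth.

n = 23.
r = (25/100)·(23 + 1) = 6.
r is an integer, so P25 is the value at rank 6: 24.9.

24.9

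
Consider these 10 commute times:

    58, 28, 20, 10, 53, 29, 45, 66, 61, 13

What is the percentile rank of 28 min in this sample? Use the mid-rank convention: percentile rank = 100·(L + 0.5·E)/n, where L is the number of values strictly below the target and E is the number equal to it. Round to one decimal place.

Sorted: 10, 13, 20, 28, 29, 45, 53, 58, 61, 66.
Count below 28: L = 3; count equal: E = 1; n = 10.
Percentile rank = 100·(3 + 0.5·1)/10 = 100·3.5/10 = 35.

35.0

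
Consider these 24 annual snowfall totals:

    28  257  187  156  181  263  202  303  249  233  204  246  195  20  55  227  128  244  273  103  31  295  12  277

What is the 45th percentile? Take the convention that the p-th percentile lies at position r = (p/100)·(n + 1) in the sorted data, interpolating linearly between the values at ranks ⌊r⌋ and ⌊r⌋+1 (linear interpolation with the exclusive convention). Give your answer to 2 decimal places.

Sorted: 12, 20, 28, 31, 55, 103, 128, 156, 181, 187, 195, 202, 204, 227, 233, 244, 246, 249, 257, 263, 273, 277, 295, 303.
n = 24.
r = (45/100)·(24 + 1) = 11.25.
Rank 11 is 195 and rank 12 is 202.
Interpolate: 195 + 0.25·(202 − 195) = 195 + 0.25·7 = 196.75.

196.75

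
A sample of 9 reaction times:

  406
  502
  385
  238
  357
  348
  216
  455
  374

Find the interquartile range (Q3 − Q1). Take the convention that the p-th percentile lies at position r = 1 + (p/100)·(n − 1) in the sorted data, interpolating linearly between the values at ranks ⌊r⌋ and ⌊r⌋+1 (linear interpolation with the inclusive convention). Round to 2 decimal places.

58.00

Sorted: 216, 238, 348, 357, 374, 385, 406, 455, 502.
n = 9.
P25: r = 3 (integer) → 348.
P75: r = 7 (integer) → 406.
Difference: 406 − 348 = 58.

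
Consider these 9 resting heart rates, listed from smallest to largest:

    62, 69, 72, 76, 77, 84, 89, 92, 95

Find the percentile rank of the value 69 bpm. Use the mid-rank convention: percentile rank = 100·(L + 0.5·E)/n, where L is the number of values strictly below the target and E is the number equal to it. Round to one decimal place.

16.7

Count below 69: L = 1; count equal: E = 1; n = 9.
Percentile rank = 100·(1 + 0.5·1)/9 = 100·1.5/9 = 16.67.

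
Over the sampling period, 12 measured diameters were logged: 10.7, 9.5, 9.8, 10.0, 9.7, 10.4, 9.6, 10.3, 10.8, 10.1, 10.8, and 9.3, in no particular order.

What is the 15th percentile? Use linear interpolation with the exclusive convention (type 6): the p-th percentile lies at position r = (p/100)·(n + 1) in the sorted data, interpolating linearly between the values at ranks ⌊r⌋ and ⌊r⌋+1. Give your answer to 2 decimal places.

9.49

Sorted: 9.3, 9.5, 9.6, 9.7, 9.8, 10.0, 10.1, 10.3, 10.4, 10.7, 10.8, 10.8.
n = 12.
r = (15/100)·(12 + 1) = 1.95.
Rank 1 is 9.3 and rank 2 is 9.5.
Interpolate: 9.3 + 0.95·(9.5 − 9.3) = 9.3 + 0.95·0.2 = 9.49.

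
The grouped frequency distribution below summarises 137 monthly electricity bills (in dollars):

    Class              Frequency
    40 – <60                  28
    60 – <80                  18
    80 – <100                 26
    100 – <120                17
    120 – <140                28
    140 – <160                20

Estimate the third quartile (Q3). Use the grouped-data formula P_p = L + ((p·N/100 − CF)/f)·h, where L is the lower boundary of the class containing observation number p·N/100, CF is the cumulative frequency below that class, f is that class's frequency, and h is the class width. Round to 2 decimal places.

N = 137; target position k = 75/100 · 137 = 102.75.
Cumulative frequencies: 28, 46, 72, 89, 117, 137.
Observation 102.75 falls in the class 120 – <140.
L = 120, CF = 89, f = 28, h = 20.
P75 = 120 + ((102.75 − 89)/28)·20 = 120 + 9.82143 = 129.821.

129.82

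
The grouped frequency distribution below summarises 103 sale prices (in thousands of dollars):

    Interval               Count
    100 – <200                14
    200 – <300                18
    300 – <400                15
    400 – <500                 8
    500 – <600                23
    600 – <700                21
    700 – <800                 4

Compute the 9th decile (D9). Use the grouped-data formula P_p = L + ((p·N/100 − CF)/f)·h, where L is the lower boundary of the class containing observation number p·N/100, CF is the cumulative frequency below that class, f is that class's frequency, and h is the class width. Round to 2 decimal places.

670.00

N = 103; target position k = 90/100 · 103 = 92.7.
Cumulative frequencies: 14, 32, 47, 55, 78, 99, 103.
Observation 92.7 falls in the class 600 – <700.
L = 600, CF = 78, f = 21, h = 100.
P90 = 600 + ((92.7 − 78)/21)·100 = 600 + 70 = 670.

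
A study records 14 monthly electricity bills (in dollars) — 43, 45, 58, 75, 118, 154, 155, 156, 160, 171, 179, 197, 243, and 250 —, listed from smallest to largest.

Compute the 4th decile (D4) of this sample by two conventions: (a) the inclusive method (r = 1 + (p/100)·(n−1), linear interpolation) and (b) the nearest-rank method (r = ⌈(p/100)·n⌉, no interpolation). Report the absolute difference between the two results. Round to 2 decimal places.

n = 14.
(a) r = 6.2; between ranks 6 (154) and 7 (155): 154.2.
(b) the nearest-rank method: rank 6 → 154.
|154.2 − 154| = 0.2.

0.20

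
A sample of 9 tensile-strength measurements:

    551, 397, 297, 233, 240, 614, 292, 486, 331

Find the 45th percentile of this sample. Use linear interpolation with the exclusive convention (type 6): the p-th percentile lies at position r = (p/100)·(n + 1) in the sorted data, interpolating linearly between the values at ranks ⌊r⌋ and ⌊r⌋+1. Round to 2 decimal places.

314.00

Sorted: 233, 240, 292, 297, 331, 397, 486, 551, 614.
n = 9.
r = (45/100)·(9 + 1) = 4.5.
Rank 4 is 297 and rank 5 is 331.
Interpolate: 297 + 0.5·(331 − 297) = 297 + 0.5·34 = 314.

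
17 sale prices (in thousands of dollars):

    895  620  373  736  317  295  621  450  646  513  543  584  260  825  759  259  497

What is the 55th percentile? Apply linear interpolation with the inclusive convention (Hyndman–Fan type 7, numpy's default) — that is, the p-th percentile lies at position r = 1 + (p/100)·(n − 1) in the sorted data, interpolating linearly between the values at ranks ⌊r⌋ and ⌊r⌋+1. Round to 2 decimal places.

Sorted: 259, 260, 295, 317, 373, 450, 497, 513, 543, 584, 620, 621, 646, 736, 759, 825, 895.
n = 17.
r = 1 + (55/100)·(17 − 1) = 1 + 8.8 = 9.8.
Rank 9 is 543 and rank 10 is 584.
Interpolate: 543 + 0.8·(584 − 543) = 543 + 0.8·41 = 575.8.

575.80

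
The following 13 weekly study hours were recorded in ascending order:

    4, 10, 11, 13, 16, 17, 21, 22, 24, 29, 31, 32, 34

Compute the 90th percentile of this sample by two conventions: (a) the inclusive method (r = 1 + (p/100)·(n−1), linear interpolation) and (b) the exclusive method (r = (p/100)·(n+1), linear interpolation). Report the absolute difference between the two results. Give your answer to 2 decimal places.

1.40

n = 13.
(a) r = 11.8; between ranks 11 (31) and 12 (32): 31.8.
(b) r = 12.6; between ranks 12 (32) and 13 (34): 33.2.
|31.8 − 33.2| = 1.4.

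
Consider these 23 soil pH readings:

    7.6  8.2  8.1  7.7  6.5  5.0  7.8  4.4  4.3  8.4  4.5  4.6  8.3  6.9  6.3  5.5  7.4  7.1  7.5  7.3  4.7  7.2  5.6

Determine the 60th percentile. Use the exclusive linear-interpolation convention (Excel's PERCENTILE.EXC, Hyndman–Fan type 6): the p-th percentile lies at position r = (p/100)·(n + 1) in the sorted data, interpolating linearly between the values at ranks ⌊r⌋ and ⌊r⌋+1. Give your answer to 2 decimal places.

7.34

Sorted: 4.3, 4.4, 4.5, 4.6, 4.7, 5.0, 5.5, 5.6, 6.3, 6.5, 6.9, 7.1, 7.2, 7.3, 7.4, 7.5, 7.6, 7.7, 7.8, 8.1, 8.2, 8.3, 8.4.
n = 23.
r = (60/100)·(23 + 1) = 14.4.
Rank 14 is 7.3 and rank 15 is 7.4.
Interpolate: 7.3 + 0.4·(7.4 − 7.3) = 7.3 + 0.4·0.1 = 7.34.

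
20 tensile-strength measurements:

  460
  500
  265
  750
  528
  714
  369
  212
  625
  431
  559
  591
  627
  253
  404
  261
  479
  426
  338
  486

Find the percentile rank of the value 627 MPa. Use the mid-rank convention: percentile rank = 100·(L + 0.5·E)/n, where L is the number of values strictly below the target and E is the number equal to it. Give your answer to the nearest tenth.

Sorted: 212, 253, 261, 265, 338, 369, 404, 426, 431, 460, 479, 486, 500, 528, 559, 591, 625, 627, 714, 750.
Count below 627: L = 17; count equal: E = 1; n = 20.
Percentile rank = 100·(17 + 0.5·1)/20 = 100·17.5/20 = 87.5.

87.5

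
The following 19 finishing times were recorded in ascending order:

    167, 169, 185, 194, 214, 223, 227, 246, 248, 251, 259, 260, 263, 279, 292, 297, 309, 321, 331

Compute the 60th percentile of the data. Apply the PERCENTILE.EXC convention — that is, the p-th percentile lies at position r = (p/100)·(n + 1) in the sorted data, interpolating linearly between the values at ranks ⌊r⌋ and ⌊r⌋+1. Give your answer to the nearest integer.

260

n = 19.
r = (60/100)·(19 + 1) = 12.
r is an integer, so P60 is the value at rank 12: 260.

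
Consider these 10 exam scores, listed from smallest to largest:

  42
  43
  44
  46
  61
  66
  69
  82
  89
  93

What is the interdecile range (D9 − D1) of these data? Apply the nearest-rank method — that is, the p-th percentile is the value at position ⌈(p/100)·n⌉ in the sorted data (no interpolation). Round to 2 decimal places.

47.00

n = 10.
P10: rank ⌈10/100·10⌉ = 1 → 42.
P90: rank ⌈90/100·10⌉ = 9 → 89.
Difference: 89 − 42 = 47.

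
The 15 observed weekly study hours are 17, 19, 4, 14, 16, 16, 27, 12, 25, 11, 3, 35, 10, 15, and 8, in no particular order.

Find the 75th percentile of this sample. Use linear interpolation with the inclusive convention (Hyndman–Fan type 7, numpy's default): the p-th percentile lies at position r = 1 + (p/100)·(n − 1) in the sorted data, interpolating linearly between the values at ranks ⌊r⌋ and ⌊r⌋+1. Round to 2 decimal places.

Sorted: 3, 4, 8, 10, 11, 12, 14, 15, 16, 16, 17, 19, 25, 27, 35.
n = 15.
r = 1 + (75/100)·(15 − 1) = 1 + 10.5 = 11.5.
Rank 11 is 17 and rank 12 is 19.
Interpolate: 17 + 0.5·(19 − 17) = 17 + 0.5·2 = 18.

18.00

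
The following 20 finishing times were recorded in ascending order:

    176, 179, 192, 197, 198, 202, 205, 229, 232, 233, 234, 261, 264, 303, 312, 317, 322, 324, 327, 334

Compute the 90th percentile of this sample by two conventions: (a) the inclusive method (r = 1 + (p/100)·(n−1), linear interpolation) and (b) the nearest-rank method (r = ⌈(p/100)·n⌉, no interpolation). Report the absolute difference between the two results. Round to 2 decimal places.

n = 20.
(a) r = 18.1; between ranks 18 (324) and 19 (327): 324.3.
(b) the nearest-rank method: rank 18 → 324.
|324.3 − 324| = 0.3.

0.30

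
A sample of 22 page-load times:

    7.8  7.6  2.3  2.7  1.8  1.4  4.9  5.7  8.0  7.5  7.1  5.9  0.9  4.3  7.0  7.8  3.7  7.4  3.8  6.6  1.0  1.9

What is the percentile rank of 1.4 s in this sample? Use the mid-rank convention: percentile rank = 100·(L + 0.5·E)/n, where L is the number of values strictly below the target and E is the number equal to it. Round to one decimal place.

11.4

Sorted: 0.9, 1.0, 1.4, 1.8, 1.9, 2.3, 2.7, 3.7, 3.8, 4.3, 4.9, 5.7, 5.9, 6.6, 7.0, 7.1, 7.4, 7.5, 7.6, 7.8, 7.8, 8.0.
Count below 1.4: L = 2; count equal: E = 1; n = 22.
Percentile rank = 100·(2 + 0.5·1)/22 = 100·2.5/22 = 11.36.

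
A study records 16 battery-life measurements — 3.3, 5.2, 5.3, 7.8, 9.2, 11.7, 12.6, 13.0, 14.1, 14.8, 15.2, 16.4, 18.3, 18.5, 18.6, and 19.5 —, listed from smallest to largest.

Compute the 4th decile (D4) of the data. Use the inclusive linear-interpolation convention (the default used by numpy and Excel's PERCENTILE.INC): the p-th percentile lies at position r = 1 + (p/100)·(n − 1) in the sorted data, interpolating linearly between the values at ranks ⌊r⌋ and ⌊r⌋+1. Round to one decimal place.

12.6

n = 16.
r = 1 + (40/100)·(16 − 1) = 1 + 6 = 7.
r is an integer, so P40 is the value at rank 7: 12.6.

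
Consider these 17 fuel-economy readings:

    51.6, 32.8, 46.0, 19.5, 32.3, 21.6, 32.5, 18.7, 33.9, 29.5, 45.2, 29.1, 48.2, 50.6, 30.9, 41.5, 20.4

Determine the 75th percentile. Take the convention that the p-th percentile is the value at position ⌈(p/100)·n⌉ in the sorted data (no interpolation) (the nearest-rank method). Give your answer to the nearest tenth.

45.2

Sorted: 18.7, 19.5, 20.4, 21.6, 29.1, 29.5, 30.9, 32.3, 32.5, 32.8, 33.9, 41.5, 45.2, 46.0, 48.2, 50.6, 51.6.
n = 17.
Position = ⌈75/100 · 17⌉ = ⌈12.75⌉ = 13.
The value at rank 13 is 45.2.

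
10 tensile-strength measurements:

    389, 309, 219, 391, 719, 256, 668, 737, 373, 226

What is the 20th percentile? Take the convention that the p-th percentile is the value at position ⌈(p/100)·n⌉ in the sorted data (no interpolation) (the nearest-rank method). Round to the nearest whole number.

Sorted: 219, 226, 256, 309, 373, 389, 391, 668, 719, 737.
n = 10.
Position = ⌈20/100 · 10⌉ = ⌈2⌉ = 2.
The value at rank 2 is 226.

226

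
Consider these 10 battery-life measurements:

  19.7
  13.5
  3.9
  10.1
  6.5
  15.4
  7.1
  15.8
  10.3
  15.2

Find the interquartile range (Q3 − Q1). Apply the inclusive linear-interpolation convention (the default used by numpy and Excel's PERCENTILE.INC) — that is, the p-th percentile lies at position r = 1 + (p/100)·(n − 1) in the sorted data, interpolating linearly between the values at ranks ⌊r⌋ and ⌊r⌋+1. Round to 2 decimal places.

Sorted: 3.9, 6.5, 7.1, 10.1, 10.3, 13.5, 15.2, 15.4, 15.8, 19.7.
n = 10.
P25: r = 3.25; ranks 3–4 are 7.1, 10.1; interpolating gives 7.85.
P75: r = 7.75; ranks 7–8 are 15.2, 15.4; interpolating gives 15.35.
Difference: 15.35 − 7.85 = 7.5.

7.50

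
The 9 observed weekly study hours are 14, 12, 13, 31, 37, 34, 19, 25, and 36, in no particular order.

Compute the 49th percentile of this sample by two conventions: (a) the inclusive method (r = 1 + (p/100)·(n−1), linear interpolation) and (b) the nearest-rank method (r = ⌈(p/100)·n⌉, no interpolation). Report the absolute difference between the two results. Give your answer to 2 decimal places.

Sorted: 12, 13, 14, 19, 25, 31, 34, 36, 37.
n = 9.
(a) r = 4.92; between ranks 4 (19) and 5 (25): 24.52.
(b) the nearest-rank method: rank 5 → 25.
|24.52 − 25| = 0.48.

0.48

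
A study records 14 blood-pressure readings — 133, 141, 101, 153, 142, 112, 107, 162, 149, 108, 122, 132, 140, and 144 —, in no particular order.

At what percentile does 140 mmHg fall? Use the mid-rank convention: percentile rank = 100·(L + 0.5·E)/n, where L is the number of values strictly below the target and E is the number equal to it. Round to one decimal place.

53.6

Sorted: 101, 107, 108, 112, 122, 132, 133, 140, 141, 142, 144, 149, 153, 162.
Count below 140: L = 7; count equal: E = 1; n = 14.
Percentile rank = 100·(7 + 0.5·1)/14 = 100·7.5/14 = 53.57.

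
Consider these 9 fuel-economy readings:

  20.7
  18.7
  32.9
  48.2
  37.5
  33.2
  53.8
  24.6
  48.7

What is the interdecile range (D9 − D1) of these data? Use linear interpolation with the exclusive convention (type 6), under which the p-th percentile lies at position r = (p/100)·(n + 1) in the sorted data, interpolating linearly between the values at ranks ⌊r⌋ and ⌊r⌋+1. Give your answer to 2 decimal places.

Sorted: 18.7, 20.7, 24.6, 32.9, 33.2, 37.5, 48.2, 48.7, 53.8.
n = 9.
P10: r = 1 (integer) → 18.7.
P90: r = 9 (integer) → 53.8.
Difference: 53.8 − 18.7 = 35.1.

35.10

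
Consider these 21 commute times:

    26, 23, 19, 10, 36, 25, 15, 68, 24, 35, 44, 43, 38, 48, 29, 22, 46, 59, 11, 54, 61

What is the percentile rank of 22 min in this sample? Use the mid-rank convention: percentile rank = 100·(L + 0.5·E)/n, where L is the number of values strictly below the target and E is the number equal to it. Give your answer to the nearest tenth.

Sorted: 10, 11, 15, 19, 22, 23, 24, 25, 26, 29, 35, 36, 38, 43, 44, 46, 48, 54, 59, 61, 68.
Count below 22: L = 4; count equal: E = 1; n = 21.
Percentile rank = 100·(4 + 0.5·1)/21 = 100·4.5/21 = 21.43.

21.4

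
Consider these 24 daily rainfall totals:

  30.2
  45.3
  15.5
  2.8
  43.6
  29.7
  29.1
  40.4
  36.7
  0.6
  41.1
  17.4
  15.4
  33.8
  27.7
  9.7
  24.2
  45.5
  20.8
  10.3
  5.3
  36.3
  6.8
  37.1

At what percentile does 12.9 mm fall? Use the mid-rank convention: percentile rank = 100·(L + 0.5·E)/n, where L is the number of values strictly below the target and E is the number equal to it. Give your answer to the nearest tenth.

25.0

Sorted: 0.6, 2.8, 5.3, 6.8, 9.7, 10.3, 15.4, 15.5, 17.4, 20.8, 24.2, 27.7, 29.1, 29.7, 30.2, 33.8, 36.3, 36.7, 37.1, 40.4, 41.1, 43.6, 45.3, 45.5.
Count below 12.9: L = 6; count equal: E = 0; n = 24.
Percentile rank = 100·(6 + 0.5·0)/24 = 100·6/24 = 25.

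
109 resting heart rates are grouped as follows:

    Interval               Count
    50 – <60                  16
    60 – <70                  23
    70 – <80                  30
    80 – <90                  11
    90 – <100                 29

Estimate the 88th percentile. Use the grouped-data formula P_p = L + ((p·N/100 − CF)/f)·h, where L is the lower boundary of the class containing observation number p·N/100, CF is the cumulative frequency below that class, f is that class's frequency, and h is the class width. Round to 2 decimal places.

N = 109; target position k = 88/100 · 109 = 95.92.
Cumulative frequencies: 16, 39, 69, 80, 109.
Observation 95.92 falls in the class 90 – <100.
L = 90, CF = 80, f = 29, h = 10.
P88 = 90 + ((95.92 − 80)/29)·10 = 90 + 5.48966 = 95.4897.

95.49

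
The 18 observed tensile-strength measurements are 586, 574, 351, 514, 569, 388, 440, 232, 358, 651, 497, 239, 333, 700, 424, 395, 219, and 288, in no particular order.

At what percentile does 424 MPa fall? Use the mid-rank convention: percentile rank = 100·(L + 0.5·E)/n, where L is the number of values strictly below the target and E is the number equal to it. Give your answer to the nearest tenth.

52.8

Sorted: 219, 232, 239, 288, 333, 351, 358, 388, 395, 424, 440, 497, 514, 569, 574, 586, 651, 700.
Count below 424: L = 9; count equal: E = 1; n = 18.
Percentile rank = 100·(9 + 0.5·1)/18 = 100·9.5/18 = 52.78.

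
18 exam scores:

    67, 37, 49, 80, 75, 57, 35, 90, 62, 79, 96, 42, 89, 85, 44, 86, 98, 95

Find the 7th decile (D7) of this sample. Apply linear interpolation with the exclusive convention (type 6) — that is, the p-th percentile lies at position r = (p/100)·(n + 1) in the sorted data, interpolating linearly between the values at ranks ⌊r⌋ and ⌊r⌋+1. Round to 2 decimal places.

Sorted: 35, 37, 42, 44, 49, 57, 62, 67, 75, 79, 80, 85, 86, 89, 90, 95, 96, 98.
n = 18.
r = (70/100)·(18 + 1) = 13.3.
Rank 13 is 86 and rank 14 is 89.
Interpolate: 86 + 0.3·(89 − 86) = 86 + 0.3·3 = 86.9.

86.90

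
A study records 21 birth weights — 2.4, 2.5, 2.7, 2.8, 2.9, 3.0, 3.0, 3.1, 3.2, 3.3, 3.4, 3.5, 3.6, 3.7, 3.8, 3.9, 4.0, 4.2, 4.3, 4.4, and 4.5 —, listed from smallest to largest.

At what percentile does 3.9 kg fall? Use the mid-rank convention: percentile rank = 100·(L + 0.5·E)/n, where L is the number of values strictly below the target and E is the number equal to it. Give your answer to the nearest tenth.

73.8

Count below 3.9: L = 15; count equal: E = 1; n = 21.
Percentile rank = 100·(15 + 0.5·1)/21 = 100·15.5/21 = 73.81.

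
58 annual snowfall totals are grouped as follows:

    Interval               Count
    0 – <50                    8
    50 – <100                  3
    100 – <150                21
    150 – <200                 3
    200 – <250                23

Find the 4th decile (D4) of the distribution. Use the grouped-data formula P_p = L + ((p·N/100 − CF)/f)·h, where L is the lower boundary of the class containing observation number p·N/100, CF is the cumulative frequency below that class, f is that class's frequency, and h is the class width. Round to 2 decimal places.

129.05

N = 58; target position k = 40/100 · 58 = 23.2.
Cumulative frequencies: 8, 11, 32, 35, 58.
Observation 23.2 falls in the class 100 – <150.
L = 100, CF = 11, f = 21, h = 50.
P40 = 100 + ((23.2 − 11)/21)·50 = 100 + 29.0476 = 129.048.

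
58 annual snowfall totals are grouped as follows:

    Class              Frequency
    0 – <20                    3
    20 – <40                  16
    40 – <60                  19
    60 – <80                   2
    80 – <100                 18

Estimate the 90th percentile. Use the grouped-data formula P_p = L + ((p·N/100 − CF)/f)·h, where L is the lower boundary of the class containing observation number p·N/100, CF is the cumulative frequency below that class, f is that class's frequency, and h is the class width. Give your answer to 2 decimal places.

N = 58; target position k = 90/100 · 58 = 52.2.
Cumulative frequencies: 3, 19, 38, 40, 58.
Observation 52.2 falls in the class 80 – <100.
L = 80, CF = 40, f = 18, h = 20.
P90 = 80 + ((52.2 − 40)/18)·20 = 80 + 13.5556 = 93.5556.

93.56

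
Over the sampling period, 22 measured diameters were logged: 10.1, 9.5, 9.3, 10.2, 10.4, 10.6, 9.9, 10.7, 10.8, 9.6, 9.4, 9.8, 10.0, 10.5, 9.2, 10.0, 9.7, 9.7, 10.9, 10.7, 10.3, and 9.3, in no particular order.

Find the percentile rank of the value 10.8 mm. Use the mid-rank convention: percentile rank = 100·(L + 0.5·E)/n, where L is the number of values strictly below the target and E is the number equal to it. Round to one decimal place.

Sorted: 9.2, 9.3, 9.3, 9.4, 9.5, 9.6, 9.7, 9.7, 9.8, 9.9, 10.0, 10.0, 10.1, 10.2, 10.3, 10.4, 10.5, 10.6, 10.7, 10.7, 10.8, 10.9.
Count below 10.8: L = 20; count equal: E = 1; n = 22.
Percentile rank = 100·(20 + 0.5·1)/22 = 100·20.5/22 = 93.18.

93.2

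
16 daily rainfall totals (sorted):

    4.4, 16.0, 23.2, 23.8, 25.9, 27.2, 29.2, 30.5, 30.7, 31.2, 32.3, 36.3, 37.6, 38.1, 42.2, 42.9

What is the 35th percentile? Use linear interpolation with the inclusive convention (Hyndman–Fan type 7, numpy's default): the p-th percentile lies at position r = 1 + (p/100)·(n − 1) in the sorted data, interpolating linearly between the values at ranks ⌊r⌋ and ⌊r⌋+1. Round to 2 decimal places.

27.70

n = 16.
r = 1 + (35/100)·(16 − 1) = 1 + 5.25 = 6.25.
Rank 6 is 27.2 and rank 7 is 29.2.
Interpolate: 27.2 + 0.25·(29.2 − 27.2) = 27.2 + 0.25·2 = 27.7.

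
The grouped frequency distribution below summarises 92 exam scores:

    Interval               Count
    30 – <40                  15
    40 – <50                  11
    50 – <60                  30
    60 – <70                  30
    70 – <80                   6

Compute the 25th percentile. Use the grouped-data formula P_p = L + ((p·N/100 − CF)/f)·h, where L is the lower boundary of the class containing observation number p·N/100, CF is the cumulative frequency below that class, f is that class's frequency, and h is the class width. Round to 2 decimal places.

47.27

N = 92; target position k = 25/100 · 92 = 23.
Cumulative frequencies: 15, 26, 56, 86, 92.
Observation 23 falls in the class 40 – <50.
L = 40, CF = 15, f = 11, h = 10.
P25 = 40 + ((23 − 15)/11)·10 = 40 + 7.27273 = 47.2727.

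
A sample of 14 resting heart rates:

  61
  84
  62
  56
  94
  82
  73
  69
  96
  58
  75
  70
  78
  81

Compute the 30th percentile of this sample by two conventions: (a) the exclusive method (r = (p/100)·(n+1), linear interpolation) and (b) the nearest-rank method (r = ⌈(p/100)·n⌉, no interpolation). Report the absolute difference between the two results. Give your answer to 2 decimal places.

3.50

Sorted: 56, 58, 61, 62, 69, 70, 73, 75, 78, 81, 82, 84, 94, 96.
n = 14.
(a) r = 4.5; between ranks 4 (62) and 5 (69): 65.5.
(b) the nearest-rank method: rank 5 → 69.
|65.5 − 69| = 3.5.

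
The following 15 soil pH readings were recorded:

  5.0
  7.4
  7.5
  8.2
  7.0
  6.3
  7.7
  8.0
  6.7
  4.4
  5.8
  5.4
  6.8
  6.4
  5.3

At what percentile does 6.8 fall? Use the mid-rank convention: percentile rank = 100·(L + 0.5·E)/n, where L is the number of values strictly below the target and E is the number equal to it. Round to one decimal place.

56.7

Sorted: 4.4, 5.0, 5.3, 5.4, 5.8, 6.3, 6.4, 6.7, 6.8, 7.0, 7.4, 7.5, 7.7, 8.0, 8.2.
Count below 6.8: L = 8; count equal: E = 1; n = 15.
Percentile rank = 100·(8 + 0.5·1)/15 = 100·8.5/15 = 56.67.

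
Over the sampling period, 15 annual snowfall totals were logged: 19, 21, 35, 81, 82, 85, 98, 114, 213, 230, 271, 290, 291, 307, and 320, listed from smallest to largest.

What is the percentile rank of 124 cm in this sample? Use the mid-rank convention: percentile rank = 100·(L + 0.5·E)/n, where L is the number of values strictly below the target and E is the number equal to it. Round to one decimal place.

53.3

Count below 124: L = 8; count equal: E = 0; n = 15.
Percentile rank = 100·(8 + 0.5·0)/15 = 100·8/15 = 53.33.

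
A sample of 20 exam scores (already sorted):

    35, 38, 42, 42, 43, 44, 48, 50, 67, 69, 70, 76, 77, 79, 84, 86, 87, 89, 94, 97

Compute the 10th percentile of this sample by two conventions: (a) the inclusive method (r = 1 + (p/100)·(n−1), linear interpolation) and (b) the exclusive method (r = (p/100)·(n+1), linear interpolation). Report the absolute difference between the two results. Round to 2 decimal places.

n = 20.
(a) r = 2.9; between ranks 2 (38) and 3 (42): 41.6.
(b) r = 2.1; between ranks 2 (38) and 3 (42): 38.4.
|41.6 − 38.4| = 3.2.

3.20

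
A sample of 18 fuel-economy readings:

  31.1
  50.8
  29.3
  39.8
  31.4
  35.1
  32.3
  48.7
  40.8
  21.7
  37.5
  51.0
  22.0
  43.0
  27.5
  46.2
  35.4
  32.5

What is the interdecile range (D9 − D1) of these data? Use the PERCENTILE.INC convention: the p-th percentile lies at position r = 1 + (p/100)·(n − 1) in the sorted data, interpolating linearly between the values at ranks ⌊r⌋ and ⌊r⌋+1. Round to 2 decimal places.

Sorted: 21.7, 22.0, 27.5, 29.3, 31.1, 31.4, 32.3, 32.5, 35.1, 35.4, 37.5, 39.8, 40.8, 43.0, 46.2, 48.7, 50.8, 51.0.
n = 18.
P10: r = 2.7; ranks 2–3 are 22.0, 27.5; interpolating gives 25.85.
P90: r = 16.3; ranks 16–17 are 48.7, 50.8; interpolating gives 49.33.
Difference: 49.33 − 25.85 = 23.48.

23.48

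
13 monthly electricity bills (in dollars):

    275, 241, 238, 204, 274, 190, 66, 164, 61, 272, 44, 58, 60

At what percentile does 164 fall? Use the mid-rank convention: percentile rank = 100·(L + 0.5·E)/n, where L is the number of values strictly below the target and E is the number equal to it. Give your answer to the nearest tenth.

Sorted: 44, 58, 60, 61, 66, 164, 190, 204, 238, 241, 272, 274, 275.
Count below 164: L = 5; count equal: E = 1; n = 13.
Percentile rank = 100·(5 + 0.5·1)/13 = 100·5.5/13 = 42.31.

42.3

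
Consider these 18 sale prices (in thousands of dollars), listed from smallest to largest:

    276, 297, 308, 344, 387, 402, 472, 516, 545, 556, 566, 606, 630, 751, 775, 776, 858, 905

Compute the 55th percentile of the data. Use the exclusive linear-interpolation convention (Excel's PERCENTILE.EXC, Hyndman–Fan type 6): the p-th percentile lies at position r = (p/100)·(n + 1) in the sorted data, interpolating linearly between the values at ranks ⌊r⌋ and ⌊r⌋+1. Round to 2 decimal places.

560.50

n = 18.
r = (55/100)·(18 + 1) = 10.45.
Rank 10 is 556 and rank 11 is 566.
Interpolate: 556 + 0.45·(566 − 556) = 556 + 0.45·10 = 560.5.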